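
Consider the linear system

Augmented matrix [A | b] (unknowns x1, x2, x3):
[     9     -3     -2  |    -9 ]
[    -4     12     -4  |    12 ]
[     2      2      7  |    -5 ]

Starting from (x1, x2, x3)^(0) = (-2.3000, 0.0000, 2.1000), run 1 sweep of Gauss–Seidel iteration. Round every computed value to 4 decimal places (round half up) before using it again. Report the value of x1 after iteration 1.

-0.5333

Iteration 1:
  x1 = (-9 - (-3)·0.0000 - (-2)·2.1000) / (9) = -0.5333
  x2 = (12 - (-4)·-0.5333 - (-4)·2.1000) / (12) = 1.5222
  x3 = (-5 - (2)·-0.5333 - (2)·1.5222) / (7) = -0.9968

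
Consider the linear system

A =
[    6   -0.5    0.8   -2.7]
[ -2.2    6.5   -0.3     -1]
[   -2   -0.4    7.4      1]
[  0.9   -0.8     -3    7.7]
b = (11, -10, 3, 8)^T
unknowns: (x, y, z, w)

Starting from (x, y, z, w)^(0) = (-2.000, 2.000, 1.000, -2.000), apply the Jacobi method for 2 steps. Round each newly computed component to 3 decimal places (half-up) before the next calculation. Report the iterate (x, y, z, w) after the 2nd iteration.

Iteration 1:
  x = (11 - (-0.5)·2.000 - (0.8)·1.000 - (-2.7)·-2.000) / (6) = 0.967
  y = (-10 - (-2.2)·-2.000 - (-0.3)·1.000 - (-1)·-2.000) / (6.5) = -2.477
  z = (3 - (-2)·-2.000 - (-0.4)·2.000 - (1)·-2.000) / (7.4) = 0.243
  w = (8 - (0.9)·-2.000 - (-0.8)·2.000 - (-3)·1.000) / (7.7) = 1.870
Iteration 2:
  x = (11 - (-0.5)·-2.477 - (0.8)·0.243 - (-2.7)·1.870) / (6) = 2.436
  y = (-10 - (-2.2)·0.967 - (-0.3)·0.243 - (-1)·1.870) / (6.5) = -0.912
  z = (3 - (-2)·0.967 - (-0.4)·-2.477 - (1)·1.870) / (7.4) = 0.280
  w = (8 - (0.9)·0.967 - (-0.8)·-2.477 - (-3)·0.243) / (7.7) = 0.763

(2.436, -0.912, 0.280, 0.763)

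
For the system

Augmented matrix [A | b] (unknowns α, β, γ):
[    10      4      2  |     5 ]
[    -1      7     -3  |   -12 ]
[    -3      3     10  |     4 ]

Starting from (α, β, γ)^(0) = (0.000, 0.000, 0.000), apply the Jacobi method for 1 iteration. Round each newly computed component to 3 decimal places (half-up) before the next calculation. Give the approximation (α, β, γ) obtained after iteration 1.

(0.500, -1.714, 0.400)

Iteration 1:
  α = (5 - (4)·0.000 - (2)·0.000) / (10) = 0.500
  β = (-12 - (-1)·0.000 - (-3)·0.000) / (7) = -1.714
  γ = (4 - (-3)·0.000 - (3)·0.000) / (10) = 0.400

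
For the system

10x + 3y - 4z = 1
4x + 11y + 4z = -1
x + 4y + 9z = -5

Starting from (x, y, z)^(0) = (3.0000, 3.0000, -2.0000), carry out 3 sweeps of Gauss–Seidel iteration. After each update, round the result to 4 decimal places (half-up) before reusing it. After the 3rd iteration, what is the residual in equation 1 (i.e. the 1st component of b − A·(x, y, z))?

0.7930

Iteration 1:
  x = (1 - (3)·3.0000 - (-4)·-2.0000) / (10) = -1.6000
  y = (-1 - (4)·-1.6000 - (4)·-2.0000) / (11) = 1.2182
  z = (-5 - (1)·-1.6000 - (4)·1.2182) / (9) = -0.9192
Iteration 2:
  x = (1 - (3)·1.2182 - (-4)·-0.9192) / (10) = -0.6331
  y = (-1 - (4)·-0.6331 - (4)·-0.9192) / (11) = 0.4736
  z = (-5 - (1)·-0.6331 - (4)·0.4736) / (9) = -0.6957
Iteration 3:
  x = (1 - (3)·0.4736 - (-4)·-0.6957) / (10) = -0.3204
  y = (-1 - (4)·-0.3204 - (4)·-0.6957) / (11) = 0.2786
  z = (-5 - (1)·-0.3204 - (4)·0.2786) / (9) = -0.6438
Residual b − A·x = (0.7930, -0.2078, 0.0002)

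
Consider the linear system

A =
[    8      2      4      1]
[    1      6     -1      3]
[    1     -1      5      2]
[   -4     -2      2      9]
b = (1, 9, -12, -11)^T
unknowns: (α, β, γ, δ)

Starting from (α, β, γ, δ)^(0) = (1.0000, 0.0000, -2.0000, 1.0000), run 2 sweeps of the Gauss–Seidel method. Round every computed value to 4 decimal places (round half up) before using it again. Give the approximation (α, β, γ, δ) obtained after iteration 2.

(1.4528, 0.7856, -2.5246, 0.1591)

Iteration 1:
  α = (1 - (2)·0.0000 - (4)·-2.0000 - (1)·1.0000) / (8) = 1.0000
  β = (9 - (1)·1.0000 - (-1)·-2.0000 - (3)·1.0000) / (6) = 0.5000
  γ = (-12 - (1)·1.0000 - (-1)·0.5000 - (2)·1.0000) / (5) = -2.9000
  δ = (-11 - (-4)·1.0000 - (-2)·0.5000 - (2)·-2.9000) / (9) = -0.0222
Iteration 2:
  α = (1 - (2)·0.5000 - (4)·-2.9000 - (1)·-0.0222) / (8) = 1.4528
  β = (9 - (1)·1.4528 - (-1)·-2.9000 - (3)·-0.0222) / (6) = 0.7856
  γ = (-12 - (1)·1.4528 - (-1)·0.7856 - (2)·-0.0222) / (5) = -2.5246
  δ = (-11 - (-4)·1.4528 - (-2)·0.7856 - (2)·-2.5246) / (9) = 0.1591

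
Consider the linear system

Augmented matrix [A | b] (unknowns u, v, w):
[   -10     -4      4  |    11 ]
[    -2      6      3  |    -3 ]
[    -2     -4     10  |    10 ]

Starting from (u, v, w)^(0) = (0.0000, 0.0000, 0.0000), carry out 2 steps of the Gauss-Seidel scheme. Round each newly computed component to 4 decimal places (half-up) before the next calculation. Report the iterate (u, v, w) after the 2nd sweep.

(-0.5800, -0.9100, 0.5200)

Iteration 1:
  u = (11 - (-4)·0.0000 - (4)·0.0000) / (-10) = -1.1000
  v = (-3 - (-2)·-1.1000 - (3)·0.0000) / (6) = -0.8667
  w = (10 - (-2)·-1.1000 - (-4)·-0.8667) / (10) = 0.4333
Iteration 2:
  u = (11 - (-4)·-0.8667 - (4)·0.4333) / (-10) = -0.5800
  v = (-3 - (-2)·-0.5800 - (3)·0.4333) / (6) = -0.9100
  w = (10 - (-2)·-0.5800 - (-4)·-0.9100) / (10) = 0.5200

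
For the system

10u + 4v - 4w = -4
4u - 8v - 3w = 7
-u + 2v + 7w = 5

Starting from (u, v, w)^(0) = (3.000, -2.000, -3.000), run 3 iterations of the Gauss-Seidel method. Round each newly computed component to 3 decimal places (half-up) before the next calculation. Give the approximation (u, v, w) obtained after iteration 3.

(0.476, -1.024, 1.075)

Iteration 1:
  u = (-4 - (4)·-2.000 - (-4)·-3.000) / (10) = -0.800
  v = (7 - (4)·-0.800 - (-3)·-3.000) / (-8) = -0.150
  w = (5 - (-1)·-0.800 - (2)·-0.150) / (7) = 0.643
Iteration 2:
  u = (-4 - (4)·-0.150 - (-4)·0.643) / (10) = -0.083
  v = (7 - (4)·-0.083 - (-3)·0.643) / (-8) = -1.158
  w = (5 - (-1)·-0.083 - (2)·-1.158) / (7) = 1.033
Iteration 3:
  u = (-4 - (4)·-1.158 - (-4)·1.033) / (10) = 0.476
  v = (7 - (4)·0.476 - (-3)·1.033) / (-8) = -1.024
  w = (5 - (-1)·0.476 - (2)·-1.024) / (7) = 1.075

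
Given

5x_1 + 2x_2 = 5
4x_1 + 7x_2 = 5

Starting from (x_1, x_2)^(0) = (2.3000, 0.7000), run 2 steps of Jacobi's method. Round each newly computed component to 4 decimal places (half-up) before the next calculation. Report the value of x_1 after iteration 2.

1.2400

Iteration 1:
  x_1 = (5 - (2)·0.7000) / (5) = 0.7200
  x_2 = (5 - (4)·2.3000) / (7) = -0.6000
Iteration 2:
  x_1 = (5 - (2)·-0.6000) / (5) = 1.2400
  x_2 = (5 - (4)·0.7200) / (7) = 0.3029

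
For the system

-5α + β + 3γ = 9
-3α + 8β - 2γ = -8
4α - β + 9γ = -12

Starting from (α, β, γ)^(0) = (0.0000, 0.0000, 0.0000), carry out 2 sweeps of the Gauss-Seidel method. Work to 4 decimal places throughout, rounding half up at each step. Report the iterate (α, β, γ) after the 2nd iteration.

Iteration 1:
  α = (9 - (1)·0.0000 - (3)·0.0000) / (-5) = -1.8000
  β = (-8 - (-3)·-1.8000 - (-2)·0.0000) / (8) = -1.6750
  γ = (-12 - (4)·-1.8000 - (-1)·-1.6750) / (9) = -0.7194
Iteration 2:
  α = (9 - (1)·-1.6750 - (3)·-0.7194) / (-5) = -2.5666
  β = (-8 - (-3)·-2.5666 - (-2)·-0.7194) / (8) = -2.1423
  γ = (-12 - (4)·-2.5666 - (-1)·-2.1423) / (9) = -0.4307

(-2.5666, -2.1423, -0.4307)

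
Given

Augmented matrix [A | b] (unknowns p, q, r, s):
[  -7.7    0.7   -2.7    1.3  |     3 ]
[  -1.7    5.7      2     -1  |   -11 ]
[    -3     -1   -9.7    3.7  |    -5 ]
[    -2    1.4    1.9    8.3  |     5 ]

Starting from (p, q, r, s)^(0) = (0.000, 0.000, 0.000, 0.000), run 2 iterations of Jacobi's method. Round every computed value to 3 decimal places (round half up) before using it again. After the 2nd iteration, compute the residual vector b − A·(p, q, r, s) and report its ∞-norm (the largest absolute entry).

1.471

Iteration 1:
  p = (3 - (0.7)·0.000 - (-2.7)·0.000 - (1.3)·0.000) / (-7.7) = -0.390
  q = (-11 - (-1.7)·0.000 - (2)·0.000 - (-1)·0.000) / (5.7) = -1.930
  r = (-5 - (-3)·0.000 - (-1)·0.000 - (3.7)·0.000) / (-9.7) = 0.515
  s = (5 - (-2)·0.000 - (1.4)·0.000 - (1.9)·0.000) / (8.3) = 0.602
Iteration 2:
  p = (3 - (0.7)·-1.930 - (-2.7)·0.515 - (1.3)·0.602) / (-7.7) = -0.644
  q = (-11 - (-1.7)·-0.390 - (2)·0.515 - (-1)·0.602) / (5.7) = -2.121
  r = (-5 - (-3)·-0.390 - (-1)·-1.930 - (3.7)·0.602) / (-9.7) = 1.065
  s = (5 - (-2)·-0.390 - (1.4)·-1.930 - (1.9)·0.515) / (8.3) = 0.716
Residual b − A·x = (1.471, -1.419, -1.372, -1.285); ∞-norm = 1.471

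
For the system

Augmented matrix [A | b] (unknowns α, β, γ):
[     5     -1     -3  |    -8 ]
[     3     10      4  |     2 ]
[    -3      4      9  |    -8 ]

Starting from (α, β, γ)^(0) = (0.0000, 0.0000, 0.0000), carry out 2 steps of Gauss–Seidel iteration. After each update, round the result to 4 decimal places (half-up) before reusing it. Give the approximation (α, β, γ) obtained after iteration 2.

Iteration 1:
  α = (-8 - (-1)·0.0000 - (-3)·0.0000) / (5) = -1.6000
  β = (2 - (3)·-1.6000 - (4)·0.0000) / (10) = 0.6800
  γ = (-8 - (-3)·-1.6000 - (4)·0.6800) / (9) = -1.7244
Iteration 2:
  α = (-8 - (-1)·0.6800 - (-3)·-1.7244) / (5) = -2.4986
  β = (2 - (3)·-2.4986 - (4)·-1.7244) / (10) = 1.6393
  γ = (-8 - (-3)·-2.4986 - (4)·1.6393) / (9) = -2.4503

(-2.4986, 1.6393, -2.4503)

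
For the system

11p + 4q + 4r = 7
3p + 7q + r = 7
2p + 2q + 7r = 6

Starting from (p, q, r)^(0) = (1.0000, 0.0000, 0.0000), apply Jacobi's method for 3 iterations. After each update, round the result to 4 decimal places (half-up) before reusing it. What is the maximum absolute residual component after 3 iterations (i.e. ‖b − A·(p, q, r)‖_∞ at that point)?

1.1366

Iteration 1:
  p = (7 - (4)·0.0000 - (4)·0.0000) / (11) = 0.6364
  q = (7 - (3)·1.0000 - (1)·0.0000) / (7) = 0.5714
  r = (6 - (2)·1.0000 - (2)·0.0000) / (7) = 0.5714
Iteration 2:
  p = (7 - (4)·0.5714 - (4)·0.5714) / (11) = 0.2208
  q = (7 - (3)·0.6364 - (1)·0.5714) / (7) = 0.6456
  r = (6 - (2)·0.6364 - (2)·0.5714) / (7) = 0.5121
Iteration 3:
  p = (7 - (4)·0.6456 - (4)·0.5121) / (11) = 0.2154
  q = (7 - (3)·0.2208 - (1)·0.5121) / (7) = 0.8322
  r = (6 - (2)·0.2208 - (2)·0.6456) / (7) = 0.6096
Residual b − A·x = (-1.1366, -0.0812, -0.3624); ∞-norm = 1.1366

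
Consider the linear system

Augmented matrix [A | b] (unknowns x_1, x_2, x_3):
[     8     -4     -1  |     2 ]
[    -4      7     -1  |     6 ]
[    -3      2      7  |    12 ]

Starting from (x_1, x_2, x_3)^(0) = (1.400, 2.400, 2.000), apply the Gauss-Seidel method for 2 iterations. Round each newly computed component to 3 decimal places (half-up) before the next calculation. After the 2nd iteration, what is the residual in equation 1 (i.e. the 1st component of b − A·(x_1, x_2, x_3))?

Iteration 1:
  x_1 = (2 - (-4)·2.400 - (-1)·2.000) / (8) = 1.700
  x_2 = (6 - (-4)·1.700 - (-1)·2.000) / (7) = 2.114
  x_3 = (12 - (-3)·1.700 - (2)·2.114) / (7) = 1.839
Iteration 2:
  x_1 = (2 - (-4)·2.114 - (-1)·1.839) / (8) = 1.537
  x_2 = (6 - (-4)·1.537 - (-1)·1.839) / (7) = 1.998
  x_3 = (12 - (-3)·1.537 - (2)·1.998) / (7) = 1.802
Residual b − A·x = (-0.502, -0.036, 0.001)

-0.502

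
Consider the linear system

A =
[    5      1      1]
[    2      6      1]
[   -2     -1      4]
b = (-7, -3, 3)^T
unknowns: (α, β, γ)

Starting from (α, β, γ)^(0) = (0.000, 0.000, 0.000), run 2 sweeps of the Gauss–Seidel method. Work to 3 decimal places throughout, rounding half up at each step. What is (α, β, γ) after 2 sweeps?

Iteration 1:
  α = (-7 - (1)·0.000 - (1)·0.000) / (5) = -1.400
  β = (-3 - (2)·-1.400 - (1)·0.000) / (6) = -0.033
  γ = (3 - (-2)·-1.400 - (-1)·-0.033) / (4) = 0.042
Iteration 2:
  α = (-7 - (1)·-0.033 - (1)·0.042) / (5) = -1.402
  β = (-3 - (2)·-1.402 - (1)·0.042) / (6) = -0.040
  γ = (3 - (-2)·-1.402 - (-1)·-0.040) / (4) = 0.039

(-1.402, -0.040, 0.039)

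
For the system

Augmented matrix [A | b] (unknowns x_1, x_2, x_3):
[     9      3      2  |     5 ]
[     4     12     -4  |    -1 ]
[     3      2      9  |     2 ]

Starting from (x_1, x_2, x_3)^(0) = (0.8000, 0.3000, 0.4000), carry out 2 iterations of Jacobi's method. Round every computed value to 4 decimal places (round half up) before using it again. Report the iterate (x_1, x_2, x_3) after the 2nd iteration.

(0.6525, -0.2426, 0.1481)

Iteration 1:
  x_1 = (5 - (3)·0.3000 - (2)·0.4000) / (9) = 0.3667
  x_2 = (-1 - (4)·0.8000 - (-4)·0.4000) / (12) = -0.2167
  x_3 = (2 - (3)·0.8000 - (2)·0.3000) / (9) = -0.1111
Iteration 2:
  x_1 = (5 - (3)·-0.2167 - (2)·-0.1111) / (9) = 0.6525
  x_2 = (-1 - (4)·0.3667 - (-4)·-0.1111) / (12) = -0.2426
  x_3 = (2 - (3)·0.3667 - (2)·-0.2167) / (9) = 0.1481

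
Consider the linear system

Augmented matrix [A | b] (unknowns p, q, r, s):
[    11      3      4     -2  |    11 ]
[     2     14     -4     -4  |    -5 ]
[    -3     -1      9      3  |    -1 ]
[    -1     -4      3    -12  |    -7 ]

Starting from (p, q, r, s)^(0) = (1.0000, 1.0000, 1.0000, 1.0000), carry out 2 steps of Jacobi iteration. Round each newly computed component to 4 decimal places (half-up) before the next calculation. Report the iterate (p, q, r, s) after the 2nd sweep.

Iteration 1:
  p = (11 - (3)·1.0000 - (4)·1.0000 - (-2)·1.0000) / (11) = 0.5455
  q = (-5 - (2)·1.0000 - (-4)·1.0000 - (-4)·1.0000) / (14) = 0.0714
  r = (-1 - (-3)·1.0000 - (-1)·1.0000 - (3)·1.0000) / (9) = 0.0000
  s = (-7 - (-1)·1.0000 - (-4)·1.0000 - (3)·1.0000) / (-12) = 0.4167
Iteration 2:
  p = (11 - (3)·0.0714 - (4)·0.0000 - (-2)·0.4167) / (11) = 1.0563
  q = (-5 - (2)·0.5455 - (-4)·0.0000 - (-4)·0.4167) / (14) = -0.3160
  r = (-1 - (-3)·0.5455 - (-1)·0.0714 - (3)·0.4167) / (9) = -0.0602
  s = (-7 - (-1)·0.5455 - (-4)·0.0714 - (3)·0.0000) / (-12) = 0.5141

(1.0563, -0.3160, -0.0602, 0.5141)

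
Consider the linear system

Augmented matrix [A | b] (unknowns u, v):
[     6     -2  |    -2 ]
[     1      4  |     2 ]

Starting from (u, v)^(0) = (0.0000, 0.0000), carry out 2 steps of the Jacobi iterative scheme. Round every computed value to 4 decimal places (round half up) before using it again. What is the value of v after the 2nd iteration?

Iteration 1:
  u = (-2 - (-2)·0.0000) / (6) = -0.3333
  v = (2 - (1)·0.0000) / (4) = 0.5000
Iteration 2:
  u = (-2 - (-2)·0.5000) / (6) = -0.1667
  v = (2 - (1)·-0.3333) / (4) = 0.5833

0.5833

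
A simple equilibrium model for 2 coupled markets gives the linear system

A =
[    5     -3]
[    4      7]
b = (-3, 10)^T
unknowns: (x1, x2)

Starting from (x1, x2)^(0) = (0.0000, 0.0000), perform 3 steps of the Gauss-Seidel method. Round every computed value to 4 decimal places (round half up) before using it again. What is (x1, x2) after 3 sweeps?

(0.0985, 1.3723)

Iteration 1:
  x1 = (-3 - (-3)·0.0000) / (5) = -0.6000
  x2 = (10 - (4)·-0.6000) / (7) = 1.7714
Iteration 2:
  x1 = (-3 - (-3)·1.7714) / (5) = 0.4628
  x2 = (10 - (4)·0.4628) / (7) = 1.1641
Iteration 3:
  x1 = (-3 - (-3)·1.1641) / (5) = 0.0985
  x2 = (10 - (4)·0.0985) / (7) = 1.3723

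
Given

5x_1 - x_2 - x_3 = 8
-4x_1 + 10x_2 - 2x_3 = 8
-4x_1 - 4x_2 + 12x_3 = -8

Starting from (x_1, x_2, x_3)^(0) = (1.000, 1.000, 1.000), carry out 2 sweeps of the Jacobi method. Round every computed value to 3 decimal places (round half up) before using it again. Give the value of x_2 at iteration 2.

Iteration 1:
  x_1 = (8 - (-1)·1.000 - (-1)·1.000) / (5) = 2.000
  x_2 = (8 - (-4)·1.000 - (-2)·1.000) / (10) = 1.400
  x_3 = (-8 - (-4)·1.000 - (-4)·1.000) / (12) = 0.000
Iteration 2:
  x_1 = (8 - (-1)·1.400 - (-1)·0.000) / (5) = 1.880
  x_2 = (8 - (-4)·2.000 - (-2)·0.000) / (10) = 1.600
  x_3 = (-8 - (-4)·2.000 - (-4)·1.400) / (12) = 0.467

1.600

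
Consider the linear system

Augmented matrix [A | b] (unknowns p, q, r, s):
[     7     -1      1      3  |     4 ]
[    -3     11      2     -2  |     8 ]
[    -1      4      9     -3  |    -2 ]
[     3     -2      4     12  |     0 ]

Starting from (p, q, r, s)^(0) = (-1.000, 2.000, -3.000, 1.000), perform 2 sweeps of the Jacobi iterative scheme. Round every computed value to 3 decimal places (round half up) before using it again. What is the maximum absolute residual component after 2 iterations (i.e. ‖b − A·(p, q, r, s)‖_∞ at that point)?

6.135

Iteration 1:
  p = (4 - (-1)·2.000 - (1)·-3.000 - (3)·1.000) / (7) = 0.857
  q = (8 - (-3)·-1.000 - (2)·-3.000 - (-2)·1.000) / (11) = 1.182
  r = (-2 - (-1)·-1.000 - (4)·2.000 - (-3)·1.000) / (9) = -0.889
  s = (0 - (3)·-1.000 - (-2)·2.000 - (4)·-3.000) / (12) = 1.583
Iteration 2:
  p = (4 - (-1)·1.182 - (1)·-0.889 - (3)·1.583) / (7) = 0.189
  q = (8 - (-3)·0.857 - (2)·-0.889 - (-2)·1.583) / (11) = 1.410
  r = (-2 - (-1)·0.857 - (4)·1.182 - (-3)·1.583) / (9) = -0.125
  s = (0 - (3)·0.857 - (-2)·1.182 - (4)·-0.889) / (12) = 0.279
Residual b − A·x = (3.375, -6.135, -5.489, -0.595); ∞-norm = 6.135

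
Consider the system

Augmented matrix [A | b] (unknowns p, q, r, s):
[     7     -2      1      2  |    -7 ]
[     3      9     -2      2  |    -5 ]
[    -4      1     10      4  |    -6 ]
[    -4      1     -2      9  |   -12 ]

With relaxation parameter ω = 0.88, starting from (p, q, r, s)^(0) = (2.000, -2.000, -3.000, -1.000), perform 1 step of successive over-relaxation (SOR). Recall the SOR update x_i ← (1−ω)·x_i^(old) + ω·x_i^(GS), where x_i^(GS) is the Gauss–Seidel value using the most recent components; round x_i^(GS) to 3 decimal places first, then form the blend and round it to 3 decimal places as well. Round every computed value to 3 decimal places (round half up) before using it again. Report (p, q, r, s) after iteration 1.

(-0.514, -0.970, -0.632, -1.523)

Iteration 1:
  p: GS value = (-7 - (-2)·-2.000 - (1)·-3.000 - (2)·-1.000) / (7) = -0.857;  p ← (1−ω)·2.000 + ω·-0.857 = -0.514
  q: GS value = (-5 - (3)·-0.514 - (-2)·-3.000 - (2)·-1.000) / (9) = -0.829;  q ← (1−ω)·-2.000 + ω·-0.829 = -0.970
  r: GS value = (-6 - (-4)·-0.514 - (1)·-0.970 - (4)·-1.000) / (10) = -0.309;  r ← (1−ω)·-3.000 + ω·-0.309 = -0.632
  s: GS value = (-12 - (-4)·-0.514 - (1)·-0.970 - (-2)·-0.632) / (9) = -1.594;  s ← (1−ω)·-1.000 + ω·-1.594 = -1.523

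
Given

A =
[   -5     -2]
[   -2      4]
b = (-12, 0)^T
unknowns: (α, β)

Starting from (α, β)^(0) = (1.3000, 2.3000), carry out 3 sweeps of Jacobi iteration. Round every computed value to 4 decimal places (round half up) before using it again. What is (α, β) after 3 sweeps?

(2.1040, 1.0700)

Iteration 1:
  α = (-12 - (-2)·2.3000) / (-5) = 1.4800
  β = (0 - (-2)·1.3000) / (4) = 0.6500
Iteration 2:
  α = (-12 - (-2)·0.6500) / (-5) = 2.1400
  β = (0 - (-2)·1.4800) / (4) = 0.7400
Iteration 3:
  α = (-12 - (-2)·0.7400) / (-5) = 2.1040
  β = (0 - (-2)·2.1400) / (4) = 1.0700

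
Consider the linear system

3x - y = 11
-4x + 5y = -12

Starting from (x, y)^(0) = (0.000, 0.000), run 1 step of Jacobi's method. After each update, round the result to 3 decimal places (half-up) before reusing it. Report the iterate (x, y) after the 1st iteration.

Iteration 1:
  x = (11 - (-1)·0.000) / (3) = 3.667
  y = (-12 - (-4)·0.000) / (5) = -2.400

(3.667, -2.400)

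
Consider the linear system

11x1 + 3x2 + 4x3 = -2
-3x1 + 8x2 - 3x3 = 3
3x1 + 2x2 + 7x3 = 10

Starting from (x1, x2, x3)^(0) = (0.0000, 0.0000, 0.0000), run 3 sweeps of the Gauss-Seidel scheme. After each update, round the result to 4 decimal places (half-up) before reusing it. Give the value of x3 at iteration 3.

Iteration 1:
  x1 = (-2 - (3)·0.0000 - (4)·0.0000) / (11) = -0.1818
  x2 = (3 - (-3)·-0.1818 - (-3)·0.0000) / (8) = 0.3068
  x3 = (10 - (3)·-0.1818 - (2)·0.3068) / (7) = 1.4188
Iteration 2:
  x1 = (-2 - (3)·0.3068 - (4)·1.4188) / (11) = -0.7814
  x2 = (3 - (-3)·-0.7814 - (-3)·1.4188) / (8) = 0.6140
  x3 = (10 - (3)·-0.7814 - (2)·0.6140) / (7) = 1.5880
Iteration 3:
  x1 = (-2 - (3)·0.6140 - (4)·1.5880) / (11) = -0.9267
  x2 = (3 - (-3)·-0.9267 - (-3)·1.5880) / (8) = 0.6230
  x3 = (10 - (3)·-0.9267 - (2)·0.6230) / (7) = 1.6477

1.6477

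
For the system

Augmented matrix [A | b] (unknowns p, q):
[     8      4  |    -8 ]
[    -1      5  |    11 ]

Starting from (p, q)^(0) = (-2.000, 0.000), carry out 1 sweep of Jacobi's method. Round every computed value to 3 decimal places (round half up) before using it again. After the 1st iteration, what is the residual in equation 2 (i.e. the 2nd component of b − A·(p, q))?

1.000

Iteration 1:
  p = (-8 - (4)·0.000) / (8) = -1.000
  q = (11 - (-1)·-2.000) / (5) = 1.800
Residual b − A·x = (-7.200, 1.000)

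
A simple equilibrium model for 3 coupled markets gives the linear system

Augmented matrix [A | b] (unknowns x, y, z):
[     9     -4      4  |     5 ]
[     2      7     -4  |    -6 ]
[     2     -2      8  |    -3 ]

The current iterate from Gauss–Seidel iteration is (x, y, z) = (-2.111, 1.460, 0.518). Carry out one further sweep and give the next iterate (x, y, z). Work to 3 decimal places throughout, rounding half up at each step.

One sweep:
  x = (5 - (-4)·1.460 - (4)·0.518) / (9) = 0.974
  y = (-6 - (2)·0.974 - (-4)·0.518) / (7) = -0.839
  z = (-3 - (2)·0.974 - (-2)·-0.839) / (8) = -0.828

(0.974, -0.839, -0.828)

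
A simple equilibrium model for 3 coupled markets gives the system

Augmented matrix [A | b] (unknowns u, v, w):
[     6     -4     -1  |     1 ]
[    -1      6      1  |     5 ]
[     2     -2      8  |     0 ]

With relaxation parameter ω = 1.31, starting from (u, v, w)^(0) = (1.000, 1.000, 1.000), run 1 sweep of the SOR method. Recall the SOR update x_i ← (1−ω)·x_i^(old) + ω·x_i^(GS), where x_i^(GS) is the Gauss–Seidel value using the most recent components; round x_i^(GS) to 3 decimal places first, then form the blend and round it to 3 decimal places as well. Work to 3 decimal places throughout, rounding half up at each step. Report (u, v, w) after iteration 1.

(1.000, 0.781, -0.382)

Iteration 1:
  u: GS value = (1 - (-4)·1.000 - (-1)·1.000) / (6) = 1.000;  u ← (1−ω)·1.000 + ω·1.000 = 1.000
  v: GS value = (5 - (-1)·1.000 - (1)·1.000) / (6) = 0.833;  v ← (1−ω)·1.000 + ω·0.833 = 0.781
  w: GS value = (0 - (2)·1.000 - (-2)·0.781) / (8) = -0.055;  w ← (1−ω)·1.000 + ω·-0.055 = -0.382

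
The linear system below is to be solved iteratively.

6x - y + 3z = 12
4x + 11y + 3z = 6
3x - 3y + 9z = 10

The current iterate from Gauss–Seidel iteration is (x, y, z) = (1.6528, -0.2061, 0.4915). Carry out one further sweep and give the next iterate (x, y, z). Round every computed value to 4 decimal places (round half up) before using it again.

One sweep:
  x = (12 - (-1)·-0.2061 - (3)·0.4915) / (6) = 1.7199
  y = (6 - (4)·1.7199 - (3)·0.4915) / (11) = -0.2140
  z = (10 - (3)·1.7199 - (-3)·-0.2140) / (9) = 0.4665

(1.7199, -0.2140, 0.4665)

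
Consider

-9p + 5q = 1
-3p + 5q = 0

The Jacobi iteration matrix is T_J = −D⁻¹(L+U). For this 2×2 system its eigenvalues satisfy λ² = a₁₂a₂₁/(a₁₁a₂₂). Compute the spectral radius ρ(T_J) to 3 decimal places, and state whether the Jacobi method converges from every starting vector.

0.577

a₁₂a₂₁/(a₁₁a₂₂) = (5)·(-3) / ((-9)·(5)) = 0.333333
ρ = √|0.333333| = √0.333333 = 0.577
ρ < 1, so Jacobi converges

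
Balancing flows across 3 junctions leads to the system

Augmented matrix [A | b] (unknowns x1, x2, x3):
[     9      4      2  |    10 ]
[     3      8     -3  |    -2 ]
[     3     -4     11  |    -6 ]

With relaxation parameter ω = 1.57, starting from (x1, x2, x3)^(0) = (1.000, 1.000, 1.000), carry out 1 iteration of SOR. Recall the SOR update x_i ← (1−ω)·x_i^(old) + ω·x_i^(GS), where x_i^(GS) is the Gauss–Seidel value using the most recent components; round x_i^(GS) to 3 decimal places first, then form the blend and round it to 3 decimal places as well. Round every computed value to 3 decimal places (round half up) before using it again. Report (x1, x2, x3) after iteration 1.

(0.127, -0.449, -1.737)

Iteration 1:
  x1: GS value = (10 - (4)·1.000 - (2)·1.000) / (9) = 0.444;  x1 ← (1−ω)·1.000 + ω·0.444 = 0.127
  x2: GS value = (-2 - (3)·0.127 - (-3)·1.000) / (8) = 0.077;  x2 ← (1−ω)·1.000 + ω·0.077 = -0.449
  x3: GS value = (-6 - (3)·0.127 - (-4)·-0.449) / (11) = -0.743;  x3 ← (1−ω)·1.000 + ω·-0.743 = -1.737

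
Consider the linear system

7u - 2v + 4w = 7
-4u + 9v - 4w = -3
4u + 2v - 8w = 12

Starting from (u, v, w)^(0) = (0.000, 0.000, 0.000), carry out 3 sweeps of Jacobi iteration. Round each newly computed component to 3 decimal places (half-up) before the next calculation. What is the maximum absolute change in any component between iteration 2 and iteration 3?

Iteration 1:
  u = (7 - (-2)·0.000 - (4)·0.000) / (7) = 1.000
  v = (-3 - (-4)·0.000 - (-4)·0.000) / (9) = -0.333
  w = (12 - (4)·0.000 - (2)·0.000) / (-8) = -1.500
Iteration 2:
  u = (7 - (-2)·-0.333 - (4)·-1.500) / (7) = 1.762
  v = (-3 - (-4)·1.000 - (-4)·-1.500) / (9) = -0.556
  w = (12 - (4)·1.000 - (2)·-0.333) / (-8) = -1.083
Iteration 3:
  u = (7 - (-2)·-0.556 - (4)·-1.083) / (7) = 1.460
  v = (-3 - (-4)·1.762 - (-4)·-1.083) / (9) = -0.032
  w = (12 - (4)·1.762 - (2)·-0.556) / (-8) = -0.758
Change: (-0.302, 0.524, 0.325) → max |·| = 0.524

0.524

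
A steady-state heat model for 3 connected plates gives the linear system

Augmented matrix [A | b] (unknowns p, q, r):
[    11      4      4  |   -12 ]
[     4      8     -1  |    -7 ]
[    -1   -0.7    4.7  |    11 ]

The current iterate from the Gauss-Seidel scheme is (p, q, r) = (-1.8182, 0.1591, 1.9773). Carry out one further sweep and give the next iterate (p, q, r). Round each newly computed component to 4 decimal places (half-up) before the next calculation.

(-1.8678, 0.3061, 1.9886)

One sweep:
  p = (-12 - (4)·0.1591 - (4)·1.9773) / (11) = -1.8678
  q = (-7 - (4)·-1.8678 - (-1)·1.9773) / (8) = 0.3061
  r = (11 - (-1)·-1.8678 - (-0.7)·0.3061) / (4.7) = 1.9886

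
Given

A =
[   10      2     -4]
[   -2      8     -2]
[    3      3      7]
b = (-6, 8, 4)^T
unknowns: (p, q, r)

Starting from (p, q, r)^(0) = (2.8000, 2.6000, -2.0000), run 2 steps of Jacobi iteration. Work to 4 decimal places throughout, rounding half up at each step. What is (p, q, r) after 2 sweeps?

Iteration 1:
  p = (-6 - (2)·2.6000 - (-4)·-2.0000) / (10) = -1.9200
  q = (8 - (-2)·2.8000 - (-2)·-2.0000) / (8) = 1.2000
  r = (4 - (3)·2.8000 - (3)·2.6000) / (7) = -1.7429
Iteration 2:
  p = (-6 - (2)·1.2000 - (-4)·-1.7429) / (10) = -1.5372
  q = (8 - (-2)·-1.9200 - (-2)·-1.7429) / (8) = 0.0843
  r = (4 - (3)·-1.9200 - (3)·1.2000) / (7) = 0.8800

(-1.5372, 0.0843, 0.8800)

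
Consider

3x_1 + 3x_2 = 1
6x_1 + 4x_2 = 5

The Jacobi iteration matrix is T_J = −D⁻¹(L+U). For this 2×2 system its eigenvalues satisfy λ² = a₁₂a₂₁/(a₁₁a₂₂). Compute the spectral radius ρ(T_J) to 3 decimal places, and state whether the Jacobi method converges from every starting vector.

a₁₂a₂₁/(a₁₁a₂₂) = (3)·(6) / ((3)·(4)) = 1.500000
ρ = √|1.500000| = √1.500000 = 1.225
ρ > 1, so Jacobi diverges

1.225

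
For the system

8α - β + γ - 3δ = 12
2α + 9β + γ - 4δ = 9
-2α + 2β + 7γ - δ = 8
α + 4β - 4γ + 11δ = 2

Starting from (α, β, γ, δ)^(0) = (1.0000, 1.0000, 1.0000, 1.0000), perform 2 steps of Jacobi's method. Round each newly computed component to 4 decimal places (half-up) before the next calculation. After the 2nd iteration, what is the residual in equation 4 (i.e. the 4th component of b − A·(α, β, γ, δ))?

Iteration 1:
  α = (12 - (-1)·1.0000 - (1)·1.0000 - (-3)·1.0000) / (8) = 1.8750
  β = (9 - (2)·1.0000 - (1)·1.0000 - (-4)·1.0000) / (9) = 1.1111
  γ = (8 - (-2)·1.0000 - (2)·1.0000 - (-1)·1.0000) / (7) = 1.2857
  δ = (2 - (1)·1.0000 - (4)·1.0000 - (-4)·1.0000) / (11) = 0.0909
Iteration 2:
  α = (12 - (-1)·1.1111 - (1)·1.2857 - (-3)·0.0909) / (8) = 1.5123
  β = (9 - (2)·1.8750 - (1)·1.2857 - (-4)·0.0909) / (9) = 0.4809
  γ = (8 - (-2)·1.8750 - (2)·1.1111 - (-1)·0.0909) / (7) = 1.3741
  δ = (2 - (1)·1.8750 - (4)·1.1111 - (-4)·1.2857) / (11) = 0.0749
Residual b − A·x = (-0.7669, 0.5728, 0.5190, 3.2366)

3.2366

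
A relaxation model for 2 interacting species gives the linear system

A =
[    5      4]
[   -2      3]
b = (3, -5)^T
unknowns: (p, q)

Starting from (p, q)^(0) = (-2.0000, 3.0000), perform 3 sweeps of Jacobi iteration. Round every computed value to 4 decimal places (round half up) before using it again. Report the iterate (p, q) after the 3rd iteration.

(2.8934, 0.3333)

Iteration 1:
  p = (3 - (4)·3.0000) / (5) = -1.8000
  q = (-5 - (-2)·-2.0000) / (3) = -3.0000
Iteration 2:
  p = (3 - (4)·-3.0000) / (5) = 3.0000
  q = (-5 - (-2)·-1.8000) / (3) = -2.8667
Iteration 3:
  p = (3 - (4)·-2.8667) / (5) = 2.8934
  q = (-5 - (-2)·3.0000) / (3) = 0.3333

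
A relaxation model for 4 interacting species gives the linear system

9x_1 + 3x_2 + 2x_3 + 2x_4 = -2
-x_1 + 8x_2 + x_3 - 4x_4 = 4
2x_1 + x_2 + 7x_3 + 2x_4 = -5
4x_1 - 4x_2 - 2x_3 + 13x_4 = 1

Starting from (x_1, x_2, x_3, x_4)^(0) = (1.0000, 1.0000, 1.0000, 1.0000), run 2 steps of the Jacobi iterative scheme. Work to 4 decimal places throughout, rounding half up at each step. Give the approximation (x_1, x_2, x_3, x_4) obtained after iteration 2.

Iteration 1:
  x_1 = (-2 - (3)·1.0000 - (2)·1.0000 - (2)·1.0000) / (9) = -1.0000
  x_2 = (4 - (-1)·1.0000 - (1)·1.0000 - (-4)·1.0000) / (8) = 1.0000
  x_3 = (-5 - (2)·1.0000 - (1)·1.0000 - (2)·1.0000) / (7) = -1.4286
  x_4 = (1 - (4)·1.0000 - (-4)·1.0000 - (-2)·1.0000) / (13) = 0.2308
Iteration 2:
  x_1 = (-2 - (3)·1.0000 - (2)·-1.4286 - (2)·0.2308) / (9) = -0.2894
  x_2 = (4 - (-1)·-1.0000 - (1)·-1.4286 - (-4)·0.2308) / (8) = 0.6690
  x_3 = (-5 - (2)·-1.0000 - (1)·1.0000 - (2)·0.2308) / (7) = -0.6374
  x_4 = (1 - (4)·-1.0000 - (-4)·1.0000 - (-2)·-1.4286) / (13) = 0.4725

(-0.2894, 0.6690, -0.6374, 0.4725)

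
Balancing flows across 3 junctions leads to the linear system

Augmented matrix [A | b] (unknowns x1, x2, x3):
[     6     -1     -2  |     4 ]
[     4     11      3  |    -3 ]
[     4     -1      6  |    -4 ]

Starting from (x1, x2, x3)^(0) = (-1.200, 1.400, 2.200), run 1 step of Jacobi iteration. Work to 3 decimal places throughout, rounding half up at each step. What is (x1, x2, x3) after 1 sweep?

(1.633, -0.436, 0.367)

Iteration 1:
  x1 = (4 - (-1)·1.400 - (-2)·2.200) / (6) = 1.633
  x2 = (-3 - (4)·-1.200 - (3)·2.200) / (11) = -0.436
  x3 = (-4 - (4)·-1.200 - (-1)·1.400) / (6) = 0.367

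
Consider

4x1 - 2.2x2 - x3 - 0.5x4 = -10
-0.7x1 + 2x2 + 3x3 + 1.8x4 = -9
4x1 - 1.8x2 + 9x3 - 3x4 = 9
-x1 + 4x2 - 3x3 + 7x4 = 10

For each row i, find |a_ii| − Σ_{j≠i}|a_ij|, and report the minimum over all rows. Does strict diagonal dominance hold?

-3.5

row 1: |4| − (2.2+1+0.5) = 0.3
row 2: |2| − (0.7+3+1.8) = -3.5
row 3: |9| − (4+1.8+3) = 0.2
row 4: |7| − (1+4+3) = -1
minimum over rows = -3.5 → not strictly diagonally dominant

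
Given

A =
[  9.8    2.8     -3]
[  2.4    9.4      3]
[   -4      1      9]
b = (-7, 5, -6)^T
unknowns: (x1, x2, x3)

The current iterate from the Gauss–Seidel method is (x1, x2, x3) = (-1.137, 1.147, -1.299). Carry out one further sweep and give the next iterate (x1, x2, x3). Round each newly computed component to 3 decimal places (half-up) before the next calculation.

(-1.440, 1.314, -1.453)

One sweep:
  x1 = (-7 - (2.8)·1.147 - (-3)·-1.299) / (9.8) = -1.440
  x2 = (5 - (2.4)·-1.440 - (3)·-1.299) / (9.4) = 1.314
  x3 = (-6 - (-4)·-1.440 - (1)·1.314) / (9) = -1.453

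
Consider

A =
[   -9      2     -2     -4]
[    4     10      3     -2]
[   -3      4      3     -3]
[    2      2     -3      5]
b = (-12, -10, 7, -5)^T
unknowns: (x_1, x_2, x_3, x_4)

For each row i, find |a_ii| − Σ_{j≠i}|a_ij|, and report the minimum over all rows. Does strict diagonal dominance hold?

row 1: |-9| − (2+2+4) = 1
row 2: |10| − (4+3+2) = 1
row 3: |3| − (3+4+3) = -7
row 4: |5| − (2+2+3) = -2
minimum over rows = -7 → not strictly diagonally dominant

-7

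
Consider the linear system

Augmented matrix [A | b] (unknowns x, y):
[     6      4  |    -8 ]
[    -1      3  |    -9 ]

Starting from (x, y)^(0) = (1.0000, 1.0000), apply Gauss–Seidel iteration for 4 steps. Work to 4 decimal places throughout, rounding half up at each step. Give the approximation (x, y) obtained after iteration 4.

Iteration 1:
  x = (-8 - (4)·1.0000) / (6) = -2.0000
  y = (-9 - (-1)·-2.0000) / (3) = -3.6667
Iteration 2:
  x = (-8 - (4)·-3.6667) / (6) = 1.1111
  y = (-9 - (-1)·1.1111) / (3) = -2.6296
Iteration 3:
  x = (-8 - (4)·-2.6296) / (6) = 0.4197
  y = (-9 - (-1)·0.4197) / (3) = -2.8601
Iteration 4:
  x = (-8 - (4)·-2.8601) / (6) = 0.5734
  y = (-9 - (-1)·0.5734) / (3) = -2.8089

(0.5734, -2.8089)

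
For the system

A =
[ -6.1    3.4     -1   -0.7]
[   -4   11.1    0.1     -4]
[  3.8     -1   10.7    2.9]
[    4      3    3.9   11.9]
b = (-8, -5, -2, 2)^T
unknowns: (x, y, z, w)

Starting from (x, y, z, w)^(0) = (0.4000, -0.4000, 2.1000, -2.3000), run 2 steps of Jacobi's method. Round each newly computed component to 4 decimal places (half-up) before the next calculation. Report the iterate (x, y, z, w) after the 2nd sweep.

(0.6896, -0.2890, -0.5027, 0.0359)

Iteration 1:
  x = (-8 - (3.4)·-0.4000 - (-1)·2.1000 - (-0.7)·-2.3000) / (-6.1) = 1.0082
  y = (-5 - (-4)·0.4000 - (0.1)·2.1000 - (-4)·-2.3000) / (11.1) = -1.1541
  z = (-2 - (3.8)·0.4000 - (-1)·-0.4000 - (2.9)·-2.3000) / (10.7) = 0.2570
  w = (2 - (4)·0.4000 - (3)·-0.4000 - (3.9)·2.1000) / (11.9) = -0.5538
Iteration 2:
  x = (-8 - (3.4)·-1.1541 - (-1)·0.2570 - (-0.7)·-0.5538) / (-6.1) = 0.6896
  y = (-5 - (-4)·1.0082 - (0.1)·0.2570 - (-4)·-0.5538) / (11.1) = -0.2890
  z = (-2 - (3.8)·1.0082 - (-1)·-1.1541 - (2.9)·-0.5538) / (10.7) = -0.5027
  w = (2 - (4)·1.0082 - (3)·-1.1541 - (3.9)·0.2570) / (11.9) = 0.0359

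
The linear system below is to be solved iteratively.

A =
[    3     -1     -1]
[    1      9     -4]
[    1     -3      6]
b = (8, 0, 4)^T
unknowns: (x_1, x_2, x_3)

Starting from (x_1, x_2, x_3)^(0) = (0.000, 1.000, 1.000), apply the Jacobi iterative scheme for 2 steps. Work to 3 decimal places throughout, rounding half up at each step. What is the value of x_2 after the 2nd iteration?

0.148

Iteration 1:
  x_1 = (8 - (-1)·1.000 - (-1)·1.000) / (3) = 3.333
  x_2 = (0 - (1)·0.000 - (-4)·1.000) / (9) = 0.444
  x_3 = (4 - (1)·0.000 - (-3)·1.000) / (6) = 1.167
Iteration 2:
  x_1 = (8 - (-1)·0.444 - (-1)·1.167) / (3) = 3.204
  x_2 = (0 - (1)·3.333 - (-4)·1.167) / (9) = 0.148
  x_3 = (4 - (1)·3.333 - (-3)·0.444) / (6) = 0.333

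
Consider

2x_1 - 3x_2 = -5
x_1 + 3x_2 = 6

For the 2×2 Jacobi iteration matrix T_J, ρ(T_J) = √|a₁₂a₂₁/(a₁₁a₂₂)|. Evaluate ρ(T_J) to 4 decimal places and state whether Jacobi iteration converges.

a₁₂a₂₁/(a₁₁a₂₂) = (-3)·(1) / ((2)·(3)) = -0.500000
ρ = √|-0.500000| = √0.500000 = 0.7071
ρ < 1, so Jacobi converges

0.7071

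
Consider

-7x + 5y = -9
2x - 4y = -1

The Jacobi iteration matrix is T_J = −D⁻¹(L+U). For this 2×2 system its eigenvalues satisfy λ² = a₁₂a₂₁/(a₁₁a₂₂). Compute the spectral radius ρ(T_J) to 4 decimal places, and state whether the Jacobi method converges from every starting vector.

a₁₂a₂₁/(a₁₁a₂₂) = (5)·(2) / ((-7)·(-4)) = 0.357143
ρ = √|0.357143| = √0.357143 = 0.5976
ρ < 1, so Jacobi converges

0.5976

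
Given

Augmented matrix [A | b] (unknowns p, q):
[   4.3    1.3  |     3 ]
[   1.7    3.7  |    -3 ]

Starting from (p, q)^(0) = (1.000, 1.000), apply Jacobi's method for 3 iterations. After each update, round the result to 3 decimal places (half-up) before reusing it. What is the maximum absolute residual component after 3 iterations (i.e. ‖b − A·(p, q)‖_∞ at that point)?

Iteration 1:
  p = (3 - (1.3)·1.000) / (4.3) = 0.395
  q = (-3 - (1.7)·1.000) / (3.7) = -1.270
Iteration 2:
  p = (3 - (1.3)·-1.270) / (4.3) = 1.082
  q = (-3 - (1.7)·0.395) / (3.7) = -0.992
Iteration 3:
  p = (3 - (1.3)·-0.992) / (4.3) = 0.998
  q = (-3 - (1.7)·1.082) / (3.7) = -1.308
Residual b − A·x = (0.409, 0.143); ∞-norm = 0.409

0.409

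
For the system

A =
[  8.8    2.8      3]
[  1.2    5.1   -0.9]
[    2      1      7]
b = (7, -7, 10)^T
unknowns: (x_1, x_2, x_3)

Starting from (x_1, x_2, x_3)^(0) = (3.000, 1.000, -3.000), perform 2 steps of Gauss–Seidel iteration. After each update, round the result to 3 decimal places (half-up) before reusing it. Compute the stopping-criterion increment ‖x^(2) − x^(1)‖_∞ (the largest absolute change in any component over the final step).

0.866

Iteration 1:
  x_1 = (7 - (2.8)·1.000 - (3)·-3.000) / (8.8) = 1.500
  x_2 = (-7 - (1.2)·1.500 - (-0.9)·-3.000) / (5.1) = -2.255
  x_3 = (10 - (2)·1.500 - (1)·-2.255) / (7) = 1.322
Iteration 2:
  x_1 = (7 - (2.8)·-2.255 - (3)·1.322) / (8.8) = 1.062
  x_2 = (-7 - (1.2)·1.062 - (-0.9)·1.322) / (5.1) = -1.389
  x_3 = (10 - (2)·1.062 - (1)·-1.389) / (7) = 1.324
Change: (-0.438, 0.866, 0.002) → max |·| = 0.866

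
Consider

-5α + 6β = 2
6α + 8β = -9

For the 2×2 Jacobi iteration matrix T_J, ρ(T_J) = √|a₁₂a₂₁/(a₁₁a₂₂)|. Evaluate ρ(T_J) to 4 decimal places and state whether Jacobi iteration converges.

a₁₂a₂₁/(a₁₁a₂₂) = (6)·(6) / ((-5)·(8)) = -0.900000
ρ = √|-0.900000| = √0.900000 = 0.9487
ρ < 1, so Jacobi converges

0.9487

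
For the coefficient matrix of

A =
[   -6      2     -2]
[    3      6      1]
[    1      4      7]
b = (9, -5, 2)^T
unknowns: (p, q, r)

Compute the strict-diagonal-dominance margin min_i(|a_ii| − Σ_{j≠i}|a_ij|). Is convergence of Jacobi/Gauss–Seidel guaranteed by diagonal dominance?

row 1: |-6| − (2+2) = 2
row 2: |6| − (3+1) = 2
row 3: |7| − (1+4) = 2
minimum over rows = 2 → strictly diagonally dominant (convergence guaranteed)

2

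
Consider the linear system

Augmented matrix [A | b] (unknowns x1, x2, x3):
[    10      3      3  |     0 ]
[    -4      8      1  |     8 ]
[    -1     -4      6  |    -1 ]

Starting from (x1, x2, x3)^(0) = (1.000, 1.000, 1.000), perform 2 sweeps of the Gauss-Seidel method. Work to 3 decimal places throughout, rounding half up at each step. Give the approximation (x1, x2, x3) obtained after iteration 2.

(-0.208, 0.881, 0.386)

Iteration 1:
  x1 = (0 - (3)·1.000 - (3)·1.000) / (10) = -0.600
  x2 = (8 - (-4)·-0.600 - (1)·1.000) / (8) = 0.575
  x3 = (-1 - (-1)·-0.600 - (-4)·0.575) / (6) = 0.117
Iteration 2:
  x1 = (0 - (3)·0.575 - (3)·0.117) / (10) = -0.208
  x2 = (8 - (-4)·-0.208 - (1)·0.117) / (8) = 0.881
  x3 = (-1 - (-1)·-0.208 - (-4)·0.881) / (6) = 0.386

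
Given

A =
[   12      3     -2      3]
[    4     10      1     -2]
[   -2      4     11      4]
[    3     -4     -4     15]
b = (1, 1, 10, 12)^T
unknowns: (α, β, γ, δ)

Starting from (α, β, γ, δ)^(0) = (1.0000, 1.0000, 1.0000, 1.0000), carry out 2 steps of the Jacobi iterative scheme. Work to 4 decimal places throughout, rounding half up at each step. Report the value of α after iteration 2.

Iteration 1:
  α = (1 - (3)·1.0000 - (-2)·1.0000 - (3)·1.0000) / (12) = -0.2500
  β = (1 - (4)·1.0000 - (1)·1.0000 - (-2)·1.0000) / (10) = -0.2000
  γ = (10 - (-2)·1.0000 - (4)·1.0000 - (4)·1.0000) / (11) = 0.3636
  δ = (12 - (3)·1.0000 - (-4)·1.0000 - (-4)·1.0000) / (15) = 1.1333
Iteration 2:
  α = (1 - (3)·-0.2000 - (-2)·0.3636 - (3)·1.1333) / (12) = -0.0894
  β = (1 - (4)·-0.2500 - (1)·0.3636 - (-2)·1.1333) / (10) = 0.3903
  γ = (10 - (-2)·-0.2500 - (4)·-0.2000 - (4)·1.1333) / (11) = 0.5243
  δ = (12 - (3)·-0.2500 - (-4)·-0.2000 - (-4)·0.3636) / (15) = 0.8936

-0.0894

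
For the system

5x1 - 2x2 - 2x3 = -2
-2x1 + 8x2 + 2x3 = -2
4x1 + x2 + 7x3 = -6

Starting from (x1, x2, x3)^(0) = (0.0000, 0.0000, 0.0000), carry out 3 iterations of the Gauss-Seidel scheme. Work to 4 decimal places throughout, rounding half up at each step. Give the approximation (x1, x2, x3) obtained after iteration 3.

Iteration 1:
  x1 = (-2 - (-2)·0.0000 - (-2)·0.0000) / (5) = -0.4000
  x2 = (-2 - (-2)·-0.4000 - (2)·0.0000) / (8) = -0.3500
  x3 = (-6 - (4)·-0.4000 - (1)·-0.3500) / (7) = -0.5786
Iteration 2:
  x1 = (-2 - (-2)·-0.3500 - (-2)·-0.5786) / (5) = -0.7714
  x2 = (-2 - (-2)·-0.7714 - (2)·-0.5786) / (8) = -0.2982
  x3 = (-6 - (4)·-0.7714 - (1)·-0.2982) / (7) = -0.3737
Iteration 3:
  x1 = (-2 - (-2)·-0.2982 - (-2)·-0.3737) / (5) = -0.6688
  x2 = (-2 - (-2)·-0.6688 - (2)·-0.3737) / (8) = -0.3238
  x3 = (-6 - (4)·-0.6688 - (1)·-0.3238) / (7) = -0.4287

(-0.6688, -0.3238, -0.4287)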